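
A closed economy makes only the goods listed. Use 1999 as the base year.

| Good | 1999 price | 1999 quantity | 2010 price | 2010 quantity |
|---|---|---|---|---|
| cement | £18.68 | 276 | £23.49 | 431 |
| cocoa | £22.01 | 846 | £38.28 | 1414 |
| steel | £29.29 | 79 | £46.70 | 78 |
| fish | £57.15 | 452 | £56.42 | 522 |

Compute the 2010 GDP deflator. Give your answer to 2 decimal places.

Nominal GDP 2010 = 23.49·431 + 38.28·1414 + 46.70·78 + 56.42·522 = 97345.95.
Real GDP 2010 (at 1999 prices) = 18.68·431 + 22.01·1414 + 29.29·78 + 57.15·522 = 71290.14.
Deflator = Nominal/Real × 100 = 97345.95/71290.14 × 100 = 136.549.

136.55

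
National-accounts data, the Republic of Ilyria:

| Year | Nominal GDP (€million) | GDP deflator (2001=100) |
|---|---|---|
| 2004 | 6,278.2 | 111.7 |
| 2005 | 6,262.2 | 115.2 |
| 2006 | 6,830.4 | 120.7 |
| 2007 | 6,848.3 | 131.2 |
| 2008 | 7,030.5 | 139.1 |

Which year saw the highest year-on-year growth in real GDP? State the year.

2006

2005: real = 6262.2/1.152 = 5435.94; growth vs 2004 (5620.59) = -3.29%.
2006: real = 6830.4/1.207 = 5658.99; growth vs 2005 (5435.94) = 4.10%.
2007: real = 6848.3/1.312 = 5219.74; growth vs 2006 (5658.99) = -7.76%.
2008: real = 7030.5/1.391 = 5054.28; growth vs 2007 (5219.74) = -3.17%.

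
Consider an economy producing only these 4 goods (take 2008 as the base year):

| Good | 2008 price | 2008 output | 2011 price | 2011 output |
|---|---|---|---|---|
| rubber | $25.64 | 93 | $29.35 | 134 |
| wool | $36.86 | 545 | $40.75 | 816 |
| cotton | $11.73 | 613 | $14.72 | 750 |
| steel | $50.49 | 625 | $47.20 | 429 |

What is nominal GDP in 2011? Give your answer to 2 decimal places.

Nominal GDP 2011 = Σ (p_2011 × q_2011) = 29.35·134 + 40.75·816 + 14.72·750 + 47.20·429 = 68473.70.

$68473.70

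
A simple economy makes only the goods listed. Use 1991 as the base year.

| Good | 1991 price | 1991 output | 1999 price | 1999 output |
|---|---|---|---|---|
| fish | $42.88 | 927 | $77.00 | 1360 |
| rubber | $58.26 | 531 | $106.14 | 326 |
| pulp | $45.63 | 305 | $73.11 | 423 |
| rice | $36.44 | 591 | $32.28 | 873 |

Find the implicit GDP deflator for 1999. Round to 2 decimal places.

154.51

Nominal GDP 1999 = 77.00·1360 + 106.14·326 + 73.11·423 + 32.28·873 = 198427.61.
Real GDP 1999 (at 1991 prices) = 42.88·1360 + 58.26·326 + 45.63·423 + 36.44·873 = 128423.17.
Deflator = Nominal/Real × 100 = 198427.61/128423.17 × 100 = 154.511.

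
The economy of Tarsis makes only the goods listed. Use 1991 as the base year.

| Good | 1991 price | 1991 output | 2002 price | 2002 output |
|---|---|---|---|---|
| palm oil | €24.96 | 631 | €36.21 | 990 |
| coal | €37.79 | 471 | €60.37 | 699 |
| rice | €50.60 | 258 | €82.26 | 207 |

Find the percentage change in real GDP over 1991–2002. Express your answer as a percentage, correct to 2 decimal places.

Real GDP 1991 = Nominal GDP 1991 = 24.96·631 + 37.79·471 + 50.60·258 = 46603.65.
Real GDP 2002 (at 1991 prices) = 24.96·990 + 37.79·699 + 50.60·207 = 61599.81.
Real growth = 61599.81/46603.65 − 1 = 0.3218.

32.18%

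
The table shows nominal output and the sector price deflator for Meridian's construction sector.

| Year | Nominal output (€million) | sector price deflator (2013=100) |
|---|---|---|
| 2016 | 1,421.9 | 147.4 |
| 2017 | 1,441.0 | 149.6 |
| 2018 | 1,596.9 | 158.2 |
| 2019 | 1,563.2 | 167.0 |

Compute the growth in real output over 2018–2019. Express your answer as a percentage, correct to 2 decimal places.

-7.27%

Real output 2018 = 1596.9/1.582 = 1009.42.
Real output 2019 = 1563.2/1.670 = 936.05.
Change = 936.05/1009.42 − 1 = -0.0727.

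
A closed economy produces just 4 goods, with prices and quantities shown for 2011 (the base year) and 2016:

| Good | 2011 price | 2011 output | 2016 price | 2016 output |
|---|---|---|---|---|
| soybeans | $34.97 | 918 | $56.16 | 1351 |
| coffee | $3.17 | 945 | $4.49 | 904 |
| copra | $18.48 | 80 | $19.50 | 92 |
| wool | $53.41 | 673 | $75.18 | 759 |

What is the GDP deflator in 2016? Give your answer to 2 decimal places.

Nominal GDP 2016 = 56.16·1351 + 4.49·904 + 19.50·92 + 75.18·759 = 138786.74.
Real GDP 2016 (at 2011 prices) = 34.97·1351 + 3.17·904 + 18.48·92 + 53.41·759 = 92348.50.
Deflator = Nominal/Real × 100 = 138786.74/92348.50 × 100 = 150.286.

150.29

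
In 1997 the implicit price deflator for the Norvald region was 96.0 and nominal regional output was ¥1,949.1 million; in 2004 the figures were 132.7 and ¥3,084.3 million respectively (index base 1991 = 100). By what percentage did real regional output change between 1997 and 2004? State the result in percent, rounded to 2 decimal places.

Real regional output 1997 = 1949.1 / 0.960 = 2030.31.
Real regional output 2004 = 3084.3 / 1.327 = 2324.27.
Real growth = 2324.27 / 2030.31 − 1 = 0.1448.

14.48%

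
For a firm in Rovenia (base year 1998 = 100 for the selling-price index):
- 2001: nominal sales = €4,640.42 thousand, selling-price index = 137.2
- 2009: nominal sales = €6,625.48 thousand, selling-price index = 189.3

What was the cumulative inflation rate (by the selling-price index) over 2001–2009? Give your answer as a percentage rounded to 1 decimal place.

Price-level change = 189.3 / 137.2 − 1 = 0.3797.

38.0%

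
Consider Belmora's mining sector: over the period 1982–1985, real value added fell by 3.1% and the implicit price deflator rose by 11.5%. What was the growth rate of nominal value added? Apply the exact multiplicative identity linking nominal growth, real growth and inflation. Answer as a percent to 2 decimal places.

8.04%

(1 + g_nom) = (1 + g_real)(1 + π) = 0.9690 × 1.1150 = 1.08044.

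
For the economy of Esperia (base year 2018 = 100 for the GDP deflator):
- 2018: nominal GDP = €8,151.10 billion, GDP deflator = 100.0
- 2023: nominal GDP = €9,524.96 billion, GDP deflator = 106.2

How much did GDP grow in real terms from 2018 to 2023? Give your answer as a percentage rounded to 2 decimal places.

Real GDP 2018 = 8151.10 / 1.000 = 8151.10.
Real GDP 2023 = 9524.96 / 1.062 = 8968.89.
Real growth = 8968.89 / 8151.10 − 1 = 0.1003.

10.03%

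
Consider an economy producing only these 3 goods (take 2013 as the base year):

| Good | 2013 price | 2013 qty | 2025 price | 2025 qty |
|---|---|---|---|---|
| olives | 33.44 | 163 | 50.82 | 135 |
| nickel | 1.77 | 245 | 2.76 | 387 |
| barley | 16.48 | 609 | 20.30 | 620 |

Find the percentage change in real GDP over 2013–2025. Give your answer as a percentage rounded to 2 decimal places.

Real GDP 2013 = Nominal GDP 2013 = 33.44·163 + 1.77·245 + 16.48·609 = 15920.69.
Real GDP 2025 (at 2013 prices) = 33.44·135 + 1.77·387 + 16.48·620 = 15416.99.
Real growth = 15416.99/15920.69 − 1 = -0.0316.

-3.16%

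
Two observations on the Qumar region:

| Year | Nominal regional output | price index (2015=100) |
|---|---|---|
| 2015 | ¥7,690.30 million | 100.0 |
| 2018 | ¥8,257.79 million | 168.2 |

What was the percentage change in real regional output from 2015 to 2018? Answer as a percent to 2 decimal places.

-36.16%

Real regional output 2015 = 7690.30 / 1.000 = 7690.30.
Real regional output 2018 = 8257.79 / 1.682 = 4909.51.
Real growth = 4909.51 / 7690.30 − 1 = -0.3616.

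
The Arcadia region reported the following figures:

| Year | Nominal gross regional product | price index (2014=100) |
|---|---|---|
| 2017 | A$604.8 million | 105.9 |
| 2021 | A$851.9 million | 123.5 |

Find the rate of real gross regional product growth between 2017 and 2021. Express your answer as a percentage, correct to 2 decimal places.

20.78%

Real gross regional product 2017 = 604.8 / 1.059 = 571.10.
Real gross regional product 2021 = 851.9 / 1.235 = 689.80.
Real growth = 689.80 / 571.10 − 1 = 0.2078.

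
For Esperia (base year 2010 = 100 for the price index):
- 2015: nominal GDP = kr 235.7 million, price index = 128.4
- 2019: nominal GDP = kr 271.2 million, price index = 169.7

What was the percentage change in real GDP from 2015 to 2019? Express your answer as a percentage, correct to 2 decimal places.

Real GDP 2015 = 235.7 / 1.284 = 183.57.
Real GDP 2019 = 271.2 / 1.697 = 159.81.
Real growth = 159.81 / 183.57 − 1 = -0.1294.

-12.94%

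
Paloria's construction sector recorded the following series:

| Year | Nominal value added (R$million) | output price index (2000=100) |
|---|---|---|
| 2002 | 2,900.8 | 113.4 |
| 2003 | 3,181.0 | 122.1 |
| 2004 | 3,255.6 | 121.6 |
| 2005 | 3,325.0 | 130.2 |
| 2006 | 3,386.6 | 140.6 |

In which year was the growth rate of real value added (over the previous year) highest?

2003: real = 3181.0/1.221 = 2605.24; growth vs 2002 (2558.02) = 1.85%.
2004: real = 3255.6/1.216 = 2677.30; growth vs 2003 (2605.24) = 2.77%.
2005: real = 3325.0/1.302 = 2553.76; growth vs 2004 (2677.30) = -4.61%.
2006: real = 3386.6/1.406 = 2408.68; growth vs 2005 (2553.76) = -5.68%.

2004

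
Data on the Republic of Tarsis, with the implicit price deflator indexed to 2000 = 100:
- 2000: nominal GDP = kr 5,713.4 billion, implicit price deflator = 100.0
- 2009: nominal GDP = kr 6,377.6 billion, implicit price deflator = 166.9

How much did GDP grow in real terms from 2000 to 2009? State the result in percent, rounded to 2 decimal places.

-33.12%

Real GDP 2000 = 5713.4 / 1.000 = 5713.40.
Real GDP 2009 = 6377.6 / 1.669 = 3821.21.
Real growth = 3821.21 / 5713.40 − 1 = -0.3312.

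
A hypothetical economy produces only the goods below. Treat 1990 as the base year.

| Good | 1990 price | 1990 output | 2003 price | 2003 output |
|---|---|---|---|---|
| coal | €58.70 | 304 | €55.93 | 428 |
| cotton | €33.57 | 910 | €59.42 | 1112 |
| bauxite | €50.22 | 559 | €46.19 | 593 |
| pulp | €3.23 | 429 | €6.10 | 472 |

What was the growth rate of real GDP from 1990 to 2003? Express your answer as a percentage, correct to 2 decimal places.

20.43%

Real GDP 1990 = Nominal GDP 1990 = 58.70·304 + 33.57·910 + 50.22·559 + 3.23·429 = 77852.15.
Real GDP 2003 (at 1990 prices) = 58.70·428 + 33.57·1112 + 50.22·593 + 3.23·472 = 93758.46.
Real growth = 93758.46/77852.15 − 1 = 0.2043.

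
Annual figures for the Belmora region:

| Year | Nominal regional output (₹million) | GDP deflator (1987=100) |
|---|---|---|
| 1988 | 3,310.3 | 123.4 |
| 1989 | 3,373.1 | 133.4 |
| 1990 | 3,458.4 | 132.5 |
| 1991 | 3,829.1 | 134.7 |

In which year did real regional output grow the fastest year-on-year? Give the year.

1989: real = 3373.1/1.334 = 2528.56; growth vs 1988 (2682.58) = -5.74%.
1990: real = 3458.4/1.325 = 2610.11; growth vs 1989 (2528.56) = 3.23%.
1991: real = 3829.1/1.347 = 2842.69; growth vs 1990 (2610.11) = 8.91%.

1991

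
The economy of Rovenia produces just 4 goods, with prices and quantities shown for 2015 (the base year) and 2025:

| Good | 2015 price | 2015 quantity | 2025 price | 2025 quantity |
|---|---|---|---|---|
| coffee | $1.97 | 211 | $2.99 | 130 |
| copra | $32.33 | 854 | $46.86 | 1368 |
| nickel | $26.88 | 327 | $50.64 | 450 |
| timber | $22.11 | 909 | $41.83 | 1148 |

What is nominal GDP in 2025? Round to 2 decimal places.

Nominal GDP 2025 = Σ (p_2025 × q_2025) = 2.99·130 + 46.86·1368 + 50.64·450 + 41.83·1148 = 135302.02.

$135302.02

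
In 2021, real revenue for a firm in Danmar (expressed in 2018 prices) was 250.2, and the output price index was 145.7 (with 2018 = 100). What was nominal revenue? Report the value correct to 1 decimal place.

364.5

Nominal revenue = Real × (output price index/100) = 250.2 × 1.457 = 364.54.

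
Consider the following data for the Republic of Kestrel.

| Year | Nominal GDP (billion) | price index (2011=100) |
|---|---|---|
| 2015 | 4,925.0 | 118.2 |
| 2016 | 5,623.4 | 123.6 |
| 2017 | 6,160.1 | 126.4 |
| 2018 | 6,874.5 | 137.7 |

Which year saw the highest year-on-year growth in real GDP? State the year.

2016: real = 5623.4/1.236 = 4549.68; growth vs 2015 (4166.67) = 9.19%.
2017: real = 6160.1/1.264 = 4873.50; growth vs 2016 (4549.68) = 7.12%.
2018: real = 6874.5/1.377 = 4992.37; growth vs 2017 (4873.50) = 2.44%.

2016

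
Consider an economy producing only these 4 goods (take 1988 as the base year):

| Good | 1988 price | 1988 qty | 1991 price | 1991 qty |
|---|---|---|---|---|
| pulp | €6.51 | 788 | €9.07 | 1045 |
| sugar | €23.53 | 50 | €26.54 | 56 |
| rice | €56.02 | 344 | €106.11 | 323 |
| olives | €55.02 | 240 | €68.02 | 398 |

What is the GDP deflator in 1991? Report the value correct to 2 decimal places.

Nominal GDP 1991 = 9.07·1045 + 26.54·56 + 106.11·323 + 68.02·398 = 72309.88.
Real GDP 1991 (at 1988 prices) = 6.51·1045 + 23.53·56 + 56.02·323 + 55.02·398 = 48113.05.
Deflator = Nominal/Real × 100 = 72309.88/48113.05 × 100 = 150.292.

150.29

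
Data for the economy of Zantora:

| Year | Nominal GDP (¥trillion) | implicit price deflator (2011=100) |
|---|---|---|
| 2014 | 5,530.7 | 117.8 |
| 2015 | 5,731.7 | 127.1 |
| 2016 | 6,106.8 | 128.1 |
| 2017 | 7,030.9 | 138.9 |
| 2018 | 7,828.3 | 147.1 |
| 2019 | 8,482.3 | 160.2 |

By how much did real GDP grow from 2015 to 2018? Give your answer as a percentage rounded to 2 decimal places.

Real GDP 2015 = 5731.7/1.271 = 4509.60.
Real GDP 2018 = 7828.3/1.471 = 5321.75.
Change = 5321.75/4509.60 − 1 = 0.1801.

18.01%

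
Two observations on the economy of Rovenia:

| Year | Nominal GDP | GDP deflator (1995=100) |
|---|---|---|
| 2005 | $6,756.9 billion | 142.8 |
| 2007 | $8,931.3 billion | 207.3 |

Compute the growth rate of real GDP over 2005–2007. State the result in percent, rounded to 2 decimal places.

Deflate each year: 2005 → 6756.9/1.428 = 4731.72; 2007 → 8931.3/2.073 = 4308.39.
So real GDP changed by 4308.39/4731.72 − 1 = -0.0895, i.e. -8.95%.

-8.95%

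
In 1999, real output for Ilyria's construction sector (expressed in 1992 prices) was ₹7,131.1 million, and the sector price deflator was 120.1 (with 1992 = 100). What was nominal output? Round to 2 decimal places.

₹8,564.45 million

Nominal output = Real × (sector price deflator/100) = 7131.1 × 1.201 = 8564.45.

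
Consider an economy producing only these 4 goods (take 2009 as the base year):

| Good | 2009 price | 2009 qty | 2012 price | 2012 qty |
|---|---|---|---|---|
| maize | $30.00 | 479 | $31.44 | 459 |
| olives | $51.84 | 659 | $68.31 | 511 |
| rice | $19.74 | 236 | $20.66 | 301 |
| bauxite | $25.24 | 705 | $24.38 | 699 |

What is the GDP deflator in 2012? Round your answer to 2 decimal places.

113.71

Nominal GDP 2012 = 31.44·459 + 68.31·511 + 20.66·301 + 24.38·699 = 72597.65.
Real GDP 2012 (at 2009 prices) = 30.00·459 + 51.84·511 + 19.74·301 + 25.24·699 = 63844.74.
Deflator = Nominal/Real × 100 = 72597.65/63844.74 × 100 = 113.710.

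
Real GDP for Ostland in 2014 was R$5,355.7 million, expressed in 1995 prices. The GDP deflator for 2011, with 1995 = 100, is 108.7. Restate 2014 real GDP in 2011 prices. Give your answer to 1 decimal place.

R$5,821.6 million

Real GDP in 2011 prices = Real GDP in 1995 prices × (P_2011/P_1995) = 5355.7 × 1.087 = 5821.65.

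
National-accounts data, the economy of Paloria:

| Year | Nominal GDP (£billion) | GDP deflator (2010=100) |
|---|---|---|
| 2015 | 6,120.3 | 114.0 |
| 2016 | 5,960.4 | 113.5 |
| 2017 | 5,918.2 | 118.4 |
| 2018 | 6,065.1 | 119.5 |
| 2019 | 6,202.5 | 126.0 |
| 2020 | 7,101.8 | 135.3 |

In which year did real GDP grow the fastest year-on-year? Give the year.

2016: real = 5960.4/1.135 = 5251.45; growth vs 2015 (5368.68) = -2.18%.
2017: real = 5918.2/1.184 = 4998.48; growth vs 2016 (5251.45) = -4.82%.
2018: real = 6065.1/1.195 = 5075.40; growth vs 2017 (4998.48) = 1.54%.
2019: real = 6202.5/1.260 = 4922.62; growth vs 2018 (5075.40) = -3.01%.
2020: real = 7101.8/1.353 = 5248.93; growth vs 2019 (4922.62) = 6.63%.

2020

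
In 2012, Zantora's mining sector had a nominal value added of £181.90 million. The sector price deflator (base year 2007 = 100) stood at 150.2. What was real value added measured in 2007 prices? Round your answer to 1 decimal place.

£121.1 million

Real value added = Nominal / (sector price deflator/100) = 181.90 / 1.502 = 121.11.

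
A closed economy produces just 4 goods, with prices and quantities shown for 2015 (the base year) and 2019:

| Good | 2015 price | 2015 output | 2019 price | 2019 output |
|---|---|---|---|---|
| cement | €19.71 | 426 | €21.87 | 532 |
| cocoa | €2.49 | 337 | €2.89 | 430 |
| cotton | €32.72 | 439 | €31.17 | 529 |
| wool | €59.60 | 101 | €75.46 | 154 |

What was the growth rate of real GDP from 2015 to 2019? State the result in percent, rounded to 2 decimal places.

28.44%

Real GDP 2015 = Nominal GDP 2015 = 19.71·426 + 2.49·337 + 32.72·439 + 59.60·101 = 29619.27.
Real GDP 2019 (at 2015 prices) = 19.71·532 + 2.49·430 + 32.72·529 + 59.60·154 = 38043.70.
Real growth = 38043.70/29619.27 − 1 = 0.2844.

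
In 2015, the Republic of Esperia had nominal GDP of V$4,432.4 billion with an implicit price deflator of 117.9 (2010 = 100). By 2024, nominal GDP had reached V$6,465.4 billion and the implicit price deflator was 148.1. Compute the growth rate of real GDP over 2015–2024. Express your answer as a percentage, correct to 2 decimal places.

16.12%

Real GDP 2015 = 4432.4 / 1.179 = 3759.46.
Real GDP 2024 = 6465.4 / 1.481 = 4365.56.
Real growth = 4365.56 / 3759.46 − 1 = 0.1612.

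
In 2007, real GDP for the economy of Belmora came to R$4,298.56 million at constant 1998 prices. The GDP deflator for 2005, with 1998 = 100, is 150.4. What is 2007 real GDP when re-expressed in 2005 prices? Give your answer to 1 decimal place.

R$6,465.0 million

Real GDP in 2005 prices = Real GDP in 1998 prices × (P_2005/P_1998) = 4298.56 × 1.504 = 6465.03.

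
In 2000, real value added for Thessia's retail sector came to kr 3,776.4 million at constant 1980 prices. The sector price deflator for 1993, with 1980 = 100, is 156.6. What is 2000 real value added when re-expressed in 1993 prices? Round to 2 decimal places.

kr 5,913.84 million

Real value added in 1993 prices = Real value added in 1980 prices × (P_1993/P_1980) = 3776.4 × 1.566 = 5913.84.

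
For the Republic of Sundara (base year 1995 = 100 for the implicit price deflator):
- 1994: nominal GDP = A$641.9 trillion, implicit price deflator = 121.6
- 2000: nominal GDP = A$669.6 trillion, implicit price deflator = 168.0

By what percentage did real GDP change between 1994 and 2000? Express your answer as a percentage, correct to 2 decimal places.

Real GDP 1994 = 641.9 / 1.216 = 527.88.
Real GDP 2000 = 669.6 / 1.680 = 398.57.
Real growth = 398.57 / 527.88 − 1 = -0.2450.

-24.50%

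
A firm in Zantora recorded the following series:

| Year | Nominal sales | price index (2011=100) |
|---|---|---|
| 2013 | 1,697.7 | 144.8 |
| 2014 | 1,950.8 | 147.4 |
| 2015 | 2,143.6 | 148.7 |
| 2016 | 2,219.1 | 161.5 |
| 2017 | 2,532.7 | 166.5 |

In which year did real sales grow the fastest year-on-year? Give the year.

2014

2014: real = 1950.8/1.474 = 1323.47; growth vs 2013 (1172.44) = 12.88%.
2015: real = 2143.6/1.487 = 1441.56; growth vs 2014 (1323.47) = 8.92%.
2016: real = 2219.1/1.615 = 1374.06; growth vs 2015 (1441.56) = -4.68%.
2017: real = 2532.7/1.665 = 1521.14; growth vs 2016 (1374.06) = 10.70%.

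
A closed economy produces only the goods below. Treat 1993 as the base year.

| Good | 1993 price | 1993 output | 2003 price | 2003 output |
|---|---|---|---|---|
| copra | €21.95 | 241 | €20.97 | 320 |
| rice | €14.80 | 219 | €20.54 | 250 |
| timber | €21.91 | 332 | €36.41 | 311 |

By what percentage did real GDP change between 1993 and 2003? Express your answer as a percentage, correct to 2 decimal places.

Real GDP 1993 = Nominal GDP 1993 = 21.95·241 + 14.80·219 + 21.91·332 = 15805.27.
Real GDP 2003 (at 1993 prices) = 21.95·320 + 14.80·250 + 21.91·311 = 17538.01.
Real growth = 17538.01/15805.27 − 1 = 0.1096.

10.96%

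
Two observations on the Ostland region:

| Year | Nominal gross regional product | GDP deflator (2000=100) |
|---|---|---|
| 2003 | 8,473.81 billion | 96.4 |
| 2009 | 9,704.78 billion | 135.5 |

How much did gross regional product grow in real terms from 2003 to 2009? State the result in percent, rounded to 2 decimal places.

-18.52%

Real gross regional product 2003 = 8473.81 / 0.964 = 8790.26.
Real gross regional product 2009 = 9704.78 / 1.355 = 7162.20.
Real growth = 7162.20 / 8790.26 − 1 = -0.1852.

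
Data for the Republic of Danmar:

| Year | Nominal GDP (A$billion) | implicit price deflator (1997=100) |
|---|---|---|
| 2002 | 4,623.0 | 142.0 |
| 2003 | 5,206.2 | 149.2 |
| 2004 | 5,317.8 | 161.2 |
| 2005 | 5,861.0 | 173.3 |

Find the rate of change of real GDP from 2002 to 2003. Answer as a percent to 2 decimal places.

7.18%

Real GDP 2002 = 4623.0/1.420 = 3255.63.
Real GDP 2003 = 5206.2/1.492 = 3489.41.
Change = 3489.41/3255.63 − 1 = 0.0718.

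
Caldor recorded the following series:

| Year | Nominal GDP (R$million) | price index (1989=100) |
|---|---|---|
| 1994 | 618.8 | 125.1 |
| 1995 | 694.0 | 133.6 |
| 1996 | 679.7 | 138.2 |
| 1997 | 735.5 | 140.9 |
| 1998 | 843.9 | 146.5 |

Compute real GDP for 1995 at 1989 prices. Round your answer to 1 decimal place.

R$519.5 million

Real GDP 1995 = 694.0 / 1.336 = 519.46.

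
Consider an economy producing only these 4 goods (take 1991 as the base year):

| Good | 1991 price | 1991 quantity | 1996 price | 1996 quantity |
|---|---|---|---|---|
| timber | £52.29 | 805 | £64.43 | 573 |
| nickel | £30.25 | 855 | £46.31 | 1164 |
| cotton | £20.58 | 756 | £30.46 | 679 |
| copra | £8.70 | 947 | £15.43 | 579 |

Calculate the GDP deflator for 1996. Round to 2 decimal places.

Nominal GDP 1996 = 64.43·573 + 46.31·1164 + 30.46·679 + 15.43·579 = 120439.54.
Real GDP 1996 (at 1991 prices) = 52.29·573 + 30.25·1164 + 20.58·679 + 8.70·579 = 84184.29.
Deflator = Nominal/Real × 100 = 120439.54/84184.29 × 100 = 143.067.

143.07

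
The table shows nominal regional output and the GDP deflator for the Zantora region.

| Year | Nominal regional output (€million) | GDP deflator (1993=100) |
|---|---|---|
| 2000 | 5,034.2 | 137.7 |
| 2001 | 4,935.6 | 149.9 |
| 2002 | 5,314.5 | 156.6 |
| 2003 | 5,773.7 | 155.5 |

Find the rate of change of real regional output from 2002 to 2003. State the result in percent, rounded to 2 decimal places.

9.41%

Real regional output 2002 = 5314.5/1.566 = 3393.68.
Real regional output 2003 = 5773.7/1.555 = 3712.99.
Change = 3712.99/3393.68 − 1 = 0.0941.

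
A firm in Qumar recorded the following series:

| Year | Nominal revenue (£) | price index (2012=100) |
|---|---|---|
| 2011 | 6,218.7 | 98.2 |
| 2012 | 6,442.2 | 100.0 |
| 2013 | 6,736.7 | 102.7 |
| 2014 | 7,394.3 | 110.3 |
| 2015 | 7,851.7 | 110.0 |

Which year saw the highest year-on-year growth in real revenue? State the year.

2012: real = 6442.2/1.000 = 6442.20; growth vs 2011 (6332.69) = 1.73%.
2013: real = 6736.7/1.027 = 6559.59; growth vs 2012 (6442.20) = 1.82%.
2014: real = 7394.3/1.103 = 6703.81; growth vs 2013 (6559.59) = 2.20%.
2015: real = 7851.7/1.100 = 7137.91; growth vs 2014 (6703.81) = 6.48%.

2015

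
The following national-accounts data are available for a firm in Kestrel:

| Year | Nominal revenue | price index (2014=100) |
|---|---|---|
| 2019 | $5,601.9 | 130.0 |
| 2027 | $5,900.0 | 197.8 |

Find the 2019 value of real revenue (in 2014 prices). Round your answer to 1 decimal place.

$4,309.2

Real revenue = Nominal / (price index/100) = 5601.9 / 1.300 = 4309.15.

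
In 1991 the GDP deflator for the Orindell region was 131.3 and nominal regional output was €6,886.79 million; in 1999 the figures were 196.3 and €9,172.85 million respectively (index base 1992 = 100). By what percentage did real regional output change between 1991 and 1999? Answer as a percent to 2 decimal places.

-10.91%

Real regional output 1991 = 6886.79 / 1.313 = 5245.08.
Real regional output 1999 = 9172.85 / 1.963 = 4672.87.
Real growth = 4672.87 / 5245.08 − 1 = -0.1091.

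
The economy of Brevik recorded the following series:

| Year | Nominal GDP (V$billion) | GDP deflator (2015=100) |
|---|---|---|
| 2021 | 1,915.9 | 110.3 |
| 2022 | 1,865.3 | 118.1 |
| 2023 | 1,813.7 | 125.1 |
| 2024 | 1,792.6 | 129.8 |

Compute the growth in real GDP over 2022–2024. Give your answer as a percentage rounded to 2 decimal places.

-12.56%

Real GDP 2022 = 1865.3/1.181 = 1579.42.
Real GDP 2024 = 1792.6/1.298 = 1381.05.
Change = 1381.05/1579.42 − 1 = -0.1256.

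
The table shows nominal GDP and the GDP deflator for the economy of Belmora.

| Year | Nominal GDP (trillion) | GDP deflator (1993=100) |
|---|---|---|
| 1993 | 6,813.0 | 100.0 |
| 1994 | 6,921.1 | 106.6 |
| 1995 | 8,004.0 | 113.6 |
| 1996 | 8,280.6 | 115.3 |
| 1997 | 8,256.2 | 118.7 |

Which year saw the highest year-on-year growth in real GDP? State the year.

1995

1994: real = 6921.1/1.066 = 6492.59; growth vs 1993 (6813.00) = -4.70%.
1995: real = 8004.0/1.136 = 7045.77; growth vs 1994 (6492.59) = 8.52%.
1996: real = 8280.6/1.153 = 7181.79; growth vs 1995 (7045.77) = 1.93%.
1997: real = 8256.2/1.187 = 6955.52; growth vs 1996 (7181.79) = -3.15%.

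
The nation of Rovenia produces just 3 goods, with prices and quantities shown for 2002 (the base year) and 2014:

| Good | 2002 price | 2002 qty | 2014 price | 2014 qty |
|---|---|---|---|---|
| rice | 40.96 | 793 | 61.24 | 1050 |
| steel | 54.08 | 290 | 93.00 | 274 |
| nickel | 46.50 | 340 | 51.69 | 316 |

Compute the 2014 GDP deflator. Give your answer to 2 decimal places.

Nominal GDP 2014 = 61.24·1050 + 93.00·274 + 51.69·316 = 106118.04.
Real GDP 2014 (at 2002 prices) = 40.96·1050 + 54.08·274 + 46.50·316 = 72519.92.
Deflator = Nominal/Real × 100 = 106118.04/72519.92 × 100 = 146.330.

146.33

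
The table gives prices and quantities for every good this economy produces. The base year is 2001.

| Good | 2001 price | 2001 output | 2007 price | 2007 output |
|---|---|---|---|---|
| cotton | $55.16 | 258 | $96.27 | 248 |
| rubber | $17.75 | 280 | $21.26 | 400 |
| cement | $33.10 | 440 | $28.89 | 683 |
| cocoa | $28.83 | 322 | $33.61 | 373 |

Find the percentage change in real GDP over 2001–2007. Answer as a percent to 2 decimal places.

25.77%

Real GDP 2001 = Nominal GDP 2001 = 55.16·258 + 17.75·280 + 33.10·440 + 28.83·322 = 43048.54.
Real GDP 2007 (at 2001 prices) = 55.16·248 + 17.75·400 + 33.10·683 + 28.83·373 = 54140.57.
Real growth = 54140.57/43048.54 − 1 = 0.2577.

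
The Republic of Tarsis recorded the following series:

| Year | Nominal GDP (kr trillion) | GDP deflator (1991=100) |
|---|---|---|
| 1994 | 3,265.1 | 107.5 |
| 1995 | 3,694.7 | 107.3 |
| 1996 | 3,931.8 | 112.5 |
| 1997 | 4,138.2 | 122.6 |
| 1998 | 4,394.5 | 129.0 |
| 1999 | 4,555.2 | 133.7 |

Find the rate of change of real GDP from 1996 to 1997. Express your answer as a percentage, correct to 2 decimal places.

Real GDP 1996 = 3931.8/1.125 = 3494.93.
Real GDP 1997 = 4138.2/1.226 = 3375.37.
Change = 3375.37/3494.93 − 1 = -0.0342.

-3.42%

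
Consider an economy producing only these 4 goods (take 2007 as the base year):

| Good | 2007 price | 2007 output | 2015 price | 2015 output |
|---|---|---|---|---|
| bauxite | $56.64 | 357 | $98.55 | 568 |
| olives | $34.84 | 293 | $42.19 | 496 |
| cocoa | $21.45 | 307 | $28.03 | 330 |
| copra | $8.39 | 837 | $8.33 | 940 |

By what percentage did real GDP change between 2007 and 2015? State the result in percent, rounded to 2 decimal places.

Real GDP 2007 = Nominal GDP 2007 = 56.64·357 + 34.84·293 + 21.45·307 + 8.39·837 = 44036.18.
Real GDP 2015 (at 2007 prices) = 56.64·568 + 34.84·496 + 21.45·330 + 8.39·940 = 64417.26.
Real growth = 64417.26/44036.18 − 1 = 0.4628.

46.28%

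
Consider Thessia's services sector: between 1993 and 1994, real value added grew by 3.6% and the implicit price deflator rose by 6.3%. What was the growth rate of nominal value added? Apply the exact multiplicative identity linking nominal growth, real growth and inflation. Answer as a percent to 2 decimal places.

(1 + g_nom) = (1 + g_real)(1 + π) = 1.0360 × 1.0630 = 1.10127.

10.13%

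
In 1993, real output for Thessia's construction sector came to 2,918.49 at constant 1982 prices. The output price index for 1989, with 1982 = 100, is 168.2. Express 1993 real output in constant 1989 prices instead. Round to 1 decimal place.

4,908.9

Real output in 1989 prices = Real output in 1982 prices × (P_1989/P_1982) = 2918.49 × 1.682 = 4908.90.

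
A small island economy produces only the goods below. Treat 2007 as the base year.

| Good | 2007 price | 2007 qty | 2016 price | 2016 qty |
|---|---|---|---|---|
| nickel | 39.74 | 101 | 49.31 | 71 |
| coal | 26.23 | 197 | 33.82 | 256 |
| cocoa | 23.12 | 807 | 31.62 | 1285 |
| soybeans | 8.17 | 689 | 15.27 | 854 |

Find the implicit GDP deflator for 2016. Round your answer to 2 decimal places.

Nominal GDP 2016 = 49.31·71 + 33.82·256 + 31.62·1285 + 15.27·854 = 65831.21.
Real GDP 2016 (at 2007 prices) = 39.74·71 + 26.23·256 + 23.12·1285 + 8.17·854 = 46222.80.
Deflator = Nominal/Real × 100 = 65831.21/46222.80 × 100 = 142.422.

142.42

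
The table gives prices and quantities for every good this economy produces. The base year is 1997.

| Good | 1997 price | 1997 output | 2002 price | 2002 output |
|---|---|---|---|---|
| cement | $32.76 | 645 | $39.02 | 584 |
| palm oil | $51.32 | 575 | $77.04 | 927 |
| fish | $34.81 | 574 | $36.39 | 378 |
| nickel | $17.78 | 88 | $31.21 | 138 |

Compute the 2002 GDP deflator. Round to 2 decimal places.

136.38

Nominal GDP 2002 = 39.02·584 + 77.04·927 + 36.39·378 + 31.21·138 = 112266.16.
Real GDP 2002 (at 1997 prices) = 32.76·584 + 51.32·927 + 34.81·378 + 17.78·138 = 82317.30.
Deflator = Nominal/Real × 100 = 112266.16/82317.30 × 100 = 136.382.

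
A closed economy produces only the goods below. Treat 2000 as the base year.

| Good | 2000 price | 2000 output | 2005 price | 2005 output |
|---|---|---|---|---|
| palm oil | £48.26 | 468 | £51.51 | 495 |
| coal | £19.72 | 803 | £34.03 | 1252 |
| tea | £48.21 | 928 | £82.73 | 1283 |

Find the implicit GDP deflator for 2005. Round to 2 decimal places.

157.79

Nominal GDP 2005 = 51.51·495 + 34.03·1252 + 82.73·1283 = 174245.60.
Real GDP 2005 (at 2000 prices) = 48.26·495 + 19.72·1252 + 48.21·1283 = 110431.57.
Deflator = Nominal/Real × 100 = 174245.60/110431.57 × 100 = 157.786.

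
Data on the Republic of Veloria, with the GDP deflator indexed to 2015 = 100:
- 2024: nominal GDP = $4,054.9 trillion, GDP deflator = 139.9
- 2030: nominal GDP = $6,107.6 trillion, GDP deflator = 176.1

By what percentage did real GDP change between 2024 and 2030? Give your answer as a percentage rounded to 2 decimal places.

Real GDP 2024 = 4054.9 / 1.399 = 2898.43.
Real GDP 2030 = 6107.6 / 1.761 = 3468.26.
Real growth = 3468.26 / 2898.43 − 1 = 0.1966.

19.66%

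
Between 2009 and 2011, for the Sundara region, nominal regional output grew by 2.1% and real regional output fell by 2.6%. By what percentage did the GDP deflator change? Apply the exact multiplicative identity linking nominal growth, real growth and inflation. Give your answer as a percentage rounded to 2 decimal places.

(1 + g_nom) = (1 + g_real)(1 + π), so π = 1.0210 / 0.9740 − 1 = 0.04825.

4.83%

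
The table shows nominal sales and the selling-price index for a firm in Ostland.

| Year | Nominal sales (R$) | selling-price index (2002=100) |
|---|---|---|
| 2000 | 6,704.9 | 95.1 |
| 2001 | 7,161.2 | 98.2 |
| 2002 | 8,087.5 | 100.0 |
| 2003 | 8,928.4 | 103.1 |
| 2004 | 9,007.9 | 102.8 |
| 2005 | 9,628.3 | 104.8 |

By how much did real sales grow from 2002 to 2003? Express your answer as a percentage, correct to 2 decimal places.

Real sales 2002 = 8087.5/1.000 = 8087.50.
Real sales 2003 = 8928.4/1.031 = 8659.94.
Change = 8659.94/8087.50 − 1 = 0.0708.

7.08%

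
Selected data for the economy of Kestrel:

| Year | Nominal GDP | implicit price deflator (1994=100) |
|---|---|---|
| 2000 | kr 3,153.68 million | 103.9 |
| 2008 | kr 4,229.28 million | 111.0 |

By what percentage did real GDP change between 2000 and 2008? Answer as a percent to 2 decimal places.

Deflate each year: 2000 → 3153.68/1.039 = 3035.30; 2008 → 4229.28/1.110 = 3810.16.
So real GDP changed by 3810.16/3035.30 − 1 = 0.2553, i.e. 25.53%.

25.53%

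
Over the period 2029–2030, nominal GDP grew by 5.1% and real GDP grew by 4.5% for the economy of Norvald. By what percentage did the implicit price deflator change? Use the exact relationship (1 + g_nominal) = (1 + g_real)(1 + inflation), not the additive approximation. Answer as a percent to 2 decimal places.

0.57%

(1 + g_nom) = (1 + g_real)(1 + π), so π = 1.0510 / 1.0450 − 1 = 0.00574.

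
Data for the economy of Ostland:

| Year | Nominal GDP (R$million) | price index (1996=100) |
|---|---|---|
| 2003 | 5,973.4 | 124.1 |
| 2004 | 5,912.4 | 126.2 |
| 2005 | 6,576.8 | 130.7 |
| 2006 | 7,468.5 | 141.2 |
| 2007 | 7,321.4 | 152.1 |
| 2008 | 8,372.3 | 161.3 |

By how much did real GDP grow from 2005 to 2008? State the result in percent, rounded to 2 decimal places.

3.15%

Real GDP 2005 = 6576.8/1.307 = 5031.98.
Real GDP 2008 = 8372.3/1.613 = 5190.51.
Change = 5190.51/5031.98 − 1 = 0.0315.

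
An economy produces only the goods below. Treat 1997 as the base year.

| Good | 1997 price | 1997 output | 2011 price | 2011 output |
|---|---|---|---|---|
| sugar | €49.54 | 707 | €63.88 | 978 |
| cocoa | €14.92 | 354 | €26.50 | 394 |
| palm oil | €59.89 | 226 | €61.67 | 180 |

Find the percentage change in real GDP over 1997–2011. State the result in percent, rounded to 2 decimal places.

20.93%

Real GDP 1997 = Nominal GDP 1997 = 49.54·707 + 14.92·354 + 59.89·226 = 53841.60.
Real GDP 2011 (at 1997 prices) = 49.54·978 + 14.92·394 + 59.89·180 = 65108.80.
Real growth = 65108.80/53841.60 − 1 = 0.2093.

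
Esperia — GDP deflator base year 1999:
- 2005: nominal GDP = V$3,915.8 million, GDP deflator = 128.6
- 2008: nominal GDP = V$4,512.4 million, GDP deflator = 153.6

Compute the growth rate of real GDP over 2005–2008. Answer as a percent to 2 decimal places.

-3.52%

Deflate each year: 2005 → 3915.8/1.286 = 3044.95; 2008 → 4512.4/1.536 = 2937.76.
So real GDP changed by 2937.76/3044.95 − 1 = -0.0352, i.e. -3.52%.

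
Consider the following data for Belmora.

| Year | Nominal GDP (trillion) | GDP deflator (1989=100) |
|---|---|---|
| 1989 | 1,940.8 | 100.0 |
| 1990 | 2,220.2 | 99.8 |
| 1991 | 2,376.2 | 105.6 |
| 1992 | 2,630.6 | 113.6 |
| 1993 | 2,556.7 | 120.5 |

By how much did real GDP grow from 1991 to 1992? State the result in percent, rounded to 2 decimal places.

Real GDP 1991 = 2376.2/1.056 = 2250.19.
Real GDP 1992 = 2630.6/1.136 = 2315.67.
Change = 2315.67/2250.19 − 1 = 0.0291.

2.91%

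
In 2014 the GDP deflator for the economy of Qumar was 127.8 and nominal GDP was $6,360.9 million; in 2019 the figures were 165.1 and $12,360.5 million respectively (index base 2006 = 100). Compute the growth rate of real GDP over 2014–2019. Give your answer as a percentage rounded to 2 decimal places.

Deflate each year: 2014 → 6360.9/1.278 = 4977.23; 2019 → 12360.5/1.651 = 7486.67.
So real GDP changed by 7486.67/4977.23 − 1 = 0.5042, i.e. 50.42%.

50.42%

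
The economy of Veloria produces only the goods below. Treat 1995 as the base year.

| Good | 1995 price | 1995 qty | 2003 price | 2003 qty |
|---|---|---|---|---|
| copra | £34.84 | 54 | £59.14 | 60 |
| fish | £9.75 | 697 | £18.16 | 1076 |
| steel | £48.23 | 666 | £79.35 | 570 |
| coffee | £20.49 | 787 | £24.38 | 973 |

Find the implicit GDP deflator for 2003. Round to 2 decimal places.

Nominal GDP 2003 = 59.14·60 + 18.16·1076 + 79.35·570 + 24.38·973 = 92039.80.
Real GDP 2003 (at 1995 prices) = 34.84·60 + 9.75·1076 + 48.23·570 + 20.49·973 = 60009.27.
Deflator = Nominal/Real × 100 = 92039.80/60009.27 × 100 = 153.376.

153.38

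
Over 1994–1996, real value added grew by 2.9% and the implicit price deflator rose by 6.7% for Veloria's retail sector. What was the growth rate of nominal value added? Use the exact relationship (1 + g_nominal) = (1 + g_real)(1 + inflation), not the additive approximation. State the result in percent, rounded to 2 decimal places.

9.79%

(1 + g_nom) = (1 + g_real)(1 + π) = 1.0290 × 1.0670 = 1.09794.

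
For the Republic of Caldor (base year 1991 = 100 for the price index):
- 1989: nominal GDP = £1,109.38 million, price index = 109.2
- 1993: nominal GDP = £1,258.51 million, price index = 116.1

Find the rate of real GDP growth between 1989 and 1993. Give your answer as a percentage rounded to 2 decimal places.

Deflate each year: 1989 → 1109.38/1.092 = 1015.92; 1993 → 1258.51/1.161 = 1083.99.
So real GDP changed by 1083.99/1015.92 − 1 = 0.0670, i.e. 6.70%.

6.70%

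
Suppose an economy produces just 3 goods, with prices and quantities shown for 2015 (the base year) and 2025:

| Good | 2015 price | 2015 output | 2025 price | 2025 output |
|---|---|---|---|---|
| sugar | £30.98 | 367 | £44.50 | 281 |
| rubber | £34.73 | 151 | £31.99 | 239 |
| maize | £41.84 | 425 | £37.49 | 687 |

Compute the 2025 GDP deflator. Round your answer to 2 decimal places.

100.34

Nominal GDP 2025 = 44.50·281 + 31.99·239 + 37.49·687 = 45905.74.
Real GDP 2025 (at 2015 prices) = 30.98·281 + 34.73·239 + 41.84·687 = 45749.93.
Deflator = Nominal/Real × 100 = 45905.74/45749.93 × 100 = 100.341.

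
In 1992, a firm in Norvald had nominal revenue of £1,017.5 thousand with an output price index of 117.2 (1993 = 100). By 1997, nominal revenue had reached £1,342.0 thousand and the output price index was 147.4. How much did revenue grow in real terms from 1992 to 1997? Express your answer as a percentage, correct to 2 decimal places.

Deflate each year: 1992 → 1017.5/1.172 = 868.17; 1997 → 1342.0/1.474 = 910.45.
So real revenue changed by 910.45/868.17 − 1 = 0.0487, i.e. 4.87%.

4.87%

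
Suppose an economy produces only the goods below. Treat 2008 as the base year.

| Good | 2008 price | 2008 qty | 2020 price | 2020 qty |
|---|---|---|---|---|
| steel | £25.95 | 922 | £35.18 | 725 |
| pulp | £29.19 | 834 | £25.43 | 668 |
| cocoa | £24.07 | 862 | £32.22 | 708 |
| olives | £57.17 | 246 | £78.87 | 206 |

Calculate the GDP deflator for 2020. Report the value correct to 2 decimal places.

121.48

Nominal GDP 2020 = 35.18·725 + 25.43·668 + 32.22·708 + 78.87·206 = 81551.72.
Real GDP 2020 (at 2008 prices) = 25.95·725 + 29.19·668 + 24.07·708 + 57.17·206 = 67131.25.
Deflator = Nominal/Real × 100 = 81551.72/67131.25 × 100 = 121.481.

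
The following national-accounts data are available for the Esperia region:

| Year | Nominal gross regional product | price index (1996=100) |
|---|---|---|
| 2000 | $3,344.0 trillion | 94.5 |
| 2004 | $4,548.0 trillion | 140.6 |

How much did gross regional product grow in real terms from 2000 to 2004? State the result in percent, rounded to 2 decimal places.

-8.59%

Deflate each year: 2000 → 3344.0/0.945 = 3538.62; 2004 → 4548.0/1.406 = 3234.71.
So real gross regional product changed by 3234.71/3538.62 − 1 = -0.0859, i.e. -8.59%.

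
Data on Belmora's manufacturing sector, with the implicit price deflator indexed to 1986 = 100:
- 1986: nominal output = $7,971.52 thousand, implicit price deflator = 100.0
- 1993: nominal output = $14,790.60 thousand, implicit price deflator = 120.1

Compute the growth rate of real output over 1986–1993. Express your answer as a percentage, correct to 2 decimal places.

54.49%

Deflate each year: 1986 → 7971.52/1.000 = 7971.52; 1993 → 14790.60/1.201 = 12315.24.
So real output changed by 12315.24/7971.52 − 1 = 0.5449, i.e. 54.49%.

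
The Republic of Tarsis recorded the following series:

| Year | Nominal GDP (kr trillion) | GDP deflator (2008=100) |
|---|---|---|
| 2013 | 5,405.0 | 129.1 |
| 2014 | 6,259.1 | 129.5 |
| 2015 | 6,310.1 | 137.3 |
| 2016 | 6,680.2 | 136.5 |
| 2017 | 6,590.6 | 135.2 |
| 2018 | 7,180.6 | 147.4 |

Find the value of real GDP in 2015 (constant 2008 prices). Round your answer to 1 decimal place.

kr 4,595.8 trillion

Real GDP 2015 = 6310.1 / 1.373 = 4595.85.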